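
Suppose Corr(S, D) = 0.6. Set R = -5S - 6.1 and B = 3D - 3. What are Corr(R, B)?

Corr(R, B) = -0.6

Linear rescalings preserve |correlation|; the slopes -5 and 3 have opposite signs, so the correlation flips sign: Corr(R, B) = −Corr(S, D) = -0.6.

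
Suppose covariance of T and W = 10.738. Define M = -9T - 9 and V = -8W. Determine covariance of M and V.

covariance of M and V = 773.136

covariance of M and V = a·c·covariance of T and W = (-9)·(-8)·10.738 = 773.136. Additive constants drop out.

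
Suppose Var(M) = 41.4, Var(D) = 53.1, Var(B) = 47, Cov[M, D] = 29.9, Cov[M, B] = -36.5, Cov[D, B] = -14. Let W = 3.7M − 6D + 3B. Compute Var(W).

Var(W) = a²·Var(M) + b²·Var(D) + c²·Var(B) + 2ab·Cov[M, D] + 2ac·Cov[M, B] + 2bc·Cov[D, B], with a = 3.7, b = -6, c = 3.
= 566.766 + 1911.6 + 423 + (-1327.56) + (-810.3) + 504
= 1267.506.

Var(W) = 1267.506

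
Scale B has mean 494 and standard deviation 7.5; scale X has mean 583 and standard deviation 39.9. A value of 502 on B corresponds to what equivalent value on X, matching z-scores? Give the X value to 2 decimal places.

z = (502 − 494)/7.5 ≈ 1.0667.
X = 583 + z·39.9 = 583 + (502 − 494)·39.9/7.5 = 625.56.

X = 625.56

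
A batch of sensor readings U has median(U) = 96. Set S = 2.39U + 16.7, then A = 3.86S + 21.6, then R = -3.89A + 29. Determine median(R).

median(R) = -3750.914556

median(S) = 2.39·96 + 16.7 = 246.14.
median(A) = 3.86·246.14 + 21.6 = 971.7004.
median(R) = (-3.89)·971.7004 + 29 = -3750.914556.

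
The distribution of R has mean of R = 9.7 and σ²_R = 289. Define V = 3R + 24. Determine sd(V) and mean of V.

sd(V) = 51, mean of V = 53.1

V = 3R + 24 is linear with a = 3, b = 24.
sd(R) = √289 = 17.
sd(V) = |a|·sd(R) = |3|·17 = 51.
mean of V = a·mean of R + b = 3·9.7 + 24 = 53.1.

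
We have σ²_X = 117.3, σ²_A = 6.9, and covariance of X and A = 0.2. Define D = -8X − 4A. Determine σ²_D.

σ²_D = a²·σ²_X + b²·σ²_A + 2ab·covariance of X and A with a = -8, b = -4.
= (-8)²·117.3 + (-4)²·6.9 + 2·(-8)·(-4)·0.2
= 7507.2 + 110.4 + 12.8 = 7630.4.

σ²_D = 7630.4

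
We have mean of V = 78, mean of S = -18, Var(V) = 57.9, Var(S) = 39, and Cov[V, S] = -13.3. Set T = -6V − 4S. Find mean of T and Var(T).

mean of T = -396, Var(T) = 2070

mean of T = (-6)·mean of V + (-4)·mean of S = (-6)·78 + (-4)·(-18) = -396.
Var(T) = a²·Var(V) + b²·Var(S) + 2ab·Cov[V, S] with a = -6, b = -4.
= (-6)²·57.9 + (-4)²·39 + 2·(-6)·(-4)·(-13.3)
= 2084.4 + 624 + (-638.4) = 2070.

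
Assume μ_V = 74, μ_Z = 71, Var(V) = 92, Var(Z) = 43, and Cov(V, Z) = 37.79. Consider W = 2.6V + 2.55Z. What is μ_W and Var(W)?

μ_W = 373.45, Var(W) = 1402.6229

μ_W = 2.6·μ_V + 2.55·μ_Z = 2.6·74 + 2.55·71 = 373.45.
Var(W) = a²·Var(V) + b²·Var(Z) + 2ab·Cov(V, Z) with a = 2.6, b = 2.55.
= 2.6²·92 + 2.55²·43 + 2·2.6·2.55·37.79
= 621.92 + 279.6075 + 501.0954 = 1402.6229.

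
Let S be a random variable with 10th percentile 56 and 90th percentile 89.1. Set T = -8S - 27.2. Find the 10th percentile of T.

10th percentile of T = -740

Since a = -8 < 0 the transformation is decreasing, reversing order: the 10th percentile of T corresponds to the 90th percentile of S.
So P_{10}(T) = a·P_{90}(S) + b = (-8)·89.1 + (-27.2) = -740.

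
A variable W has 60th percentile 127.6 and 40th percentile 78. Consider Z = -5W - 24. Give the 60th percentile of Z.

Since a = -5 < 0 the transformation is decreasing, reversing order: the 60th percentile of Z corresponds to the 40th percentile of W.
So P_{60}(Z) = a·P_{40}(W) + b = (-5)·78 + (-24) = -414.

60th percentile of Z = -414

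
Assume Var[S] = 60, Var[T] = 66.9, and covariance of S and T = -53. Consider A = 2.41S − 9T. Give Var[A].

Var[A] = 8066.526

Var[A] = a²·Var[S] + b²·Var[T] + 2ab·covariance of S and T with a = 2.41, b = -9.
= 2.41²·60 + (-9)²·66.9 + 2·2.41·(-9)·(-53)
= 348.486 + 5418.9 + 2299.14 = 8066.526.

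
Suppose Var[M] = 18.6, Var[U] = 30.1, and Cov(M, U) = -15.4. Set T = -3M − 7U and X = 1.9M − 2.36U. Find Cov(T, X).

By bilinearity, Cov(T, X) = ac·Var[M] + bd·Var[U] + (ad+bc)·Cov(M, U), with a=-3, b=-7, c=1.9, d=-2.36.
ac·Var[M] = (-3)·1.9·18.6 = -106.02
bd·Var[U] = (-7)·(-2.36)·30.1 = 497.252
(ad+bc)·Cov(M, U) = (-6.22)·(-15.4) = 95.788
Cov(T, X) = -106.02 + 497.252 + 95.788 = 487.02.

Cov(T, X) = 487.02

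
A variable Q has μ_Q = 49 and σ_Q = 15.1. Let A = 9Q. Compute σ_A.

A = 9Q is linear with a = 9, b = 0.
σ_A = |a|·σ_Q = |9|·15.1 = 135.9.

σ_A = 135.9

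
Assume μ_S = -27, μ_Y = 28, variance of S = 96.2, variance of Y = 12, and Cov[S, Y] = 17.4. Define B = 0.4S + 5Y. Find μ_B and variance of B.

μ_B = 129.2, variance of B = 384.992

μ_B = 0.4·μ_S + 5·μ_Y = 0.4·(-27) + 5·28 = 129.2.
variance of B = a²·variance of S + b²·variance of Y + 2ab·Cov[S, Y] with a = 0.4, b = 5.
= 0.4²·96.2 + 5²·12 + 2·0.4·5·17.4
= 15.392 + 300 + 69.6 = 384.992.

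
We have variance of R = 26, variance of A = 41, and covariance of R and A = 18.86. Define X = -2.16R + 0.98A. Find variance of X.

variance of X = a²·variance of R + b²·variance of A + 2ab·covariance of R and A with a = -2.16, b = 0.98.
= (-2.16)²·26 + 0.98²·41 + 2·(-2.16)·0.98·18.86
= 121.3056 + 39.3764 + (-79.845696) = 80.836304.

variance of X = 80.836304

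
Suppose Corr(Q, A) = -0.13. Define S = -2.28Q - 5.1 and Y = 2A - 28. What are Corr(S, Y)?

Linear rescalings preserve |correlation|; the slopes -2.28 and 2 have opposite signs, so the correlation flips sign: Corr(S, Y) = −Corr(Q, A) = 0.13.

Corr(S, Y) = 0.13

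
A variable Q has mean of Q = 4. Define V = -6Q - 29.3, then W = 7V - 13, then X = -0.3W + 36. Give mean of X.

mean of X = 151.83

mean of V = (-6)·4 + (-29.3) = -53.3.
mean of W = 7·(-53.3) + (-13) = -386.1.
mean of X = (-0.3)·(-386.1) + 36 = 151.83.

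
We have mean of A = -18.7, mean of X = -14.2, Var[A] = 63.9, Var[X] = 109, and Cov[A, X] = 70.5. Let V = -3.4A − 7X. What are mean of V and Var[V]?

mean of V = (-3.4)·mean of A + (-7)·mean of X = (-3.4)·(-18.7) + (-7)·(-14.2) = 162.98.
Var[V] = a²·Var[A] + b²·Var[X] + 2ab·Cov[A, X] with a = -3.4, b = -7.
= (-3.4)²·63.9 + (-7)²·109 + 2·(-3.4)·(-7)·70.5
= 738.684 + 5341 + 3355.8 = 9435.484.

mean of V = 162.98, Var[V] = 9435.484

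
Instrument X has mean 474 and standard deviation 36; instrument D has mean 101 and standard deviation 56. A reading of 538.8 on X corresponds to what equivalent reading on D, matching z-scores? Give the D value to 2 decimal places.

D = 201.80

z = (538.8 − 474)/36 = 1.8.
D = 101 + z·56 = 101 + (538.8 − 474)·56/36 = 201.80.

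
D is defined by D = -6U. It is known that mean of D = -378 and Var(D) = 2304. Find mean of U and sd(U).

From D = -6U: mean of D = a·mean of U + b, so mean of U = (mean of D − b)/a = (-378 − 0)/(-6) = 63.
sd(D) = √2304 = 48.
sd(D) = |a|·sd(U), so sd(U) = 48/|-6| = 8.

mean of U = 63, sd(U) = 8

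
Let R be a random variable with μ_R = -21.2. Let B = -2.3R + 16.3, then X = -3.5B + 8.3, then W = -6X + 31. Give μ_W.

μ_W = 1347.46

μ_B = (-2.3)·(-21.2) + 16.3 = 65.06.
μ_X = (-3.5)·65.06 + 8.3 = -219.41.
μ_W = (-6)·(-219.41) + 31 = 1347.46.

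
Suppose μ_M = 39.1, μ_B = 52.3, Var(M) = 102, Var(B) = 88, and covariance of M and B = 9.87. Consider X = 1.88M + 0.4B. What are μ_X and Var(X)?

μ_X = 94.428, Var(X) = 389.43328

μ_X = 1.88·μ_M + 0.4·μ_B = 1.88·39.1 + 0.4·52.3 = 94.428.
Var(X) = a²·Var(M) + b²·Var(B) + 2ab·covariance of M and B with a = 1.88, b = 0.4.
= 1.88²·102 + 0.4²·88 + 2·1.88·0.4·9.87
= 360.5088 + 14.08 + 14.84448 = 389.43328.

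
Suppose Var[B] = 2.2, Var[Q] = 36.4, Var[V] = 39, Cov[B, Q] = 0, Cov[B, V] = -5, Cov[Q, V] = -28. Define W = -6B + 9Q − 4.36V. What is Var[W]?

Var[W] = 5704.8144

Var[W] = a²·Var[B] + b²·Var[Q] + c²·Var[V] + 2ab·Cov[B, Q] + 2ac·Cov[B, V] + 2bc·Cov[Q, V], with a = -6, b = 9, c = -4.36.
= 79.2 + 2948.4 + 741.3744 + 0 + (-261.6) + 2197.44
= 5704.8144.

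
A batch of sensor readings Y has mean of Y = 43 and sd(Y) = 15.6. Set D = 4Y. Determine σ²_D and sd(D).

σ²_D = 3893.76, sd(D) = 62.4

D = 4Y is linear with a = 4, b = 0.
σ²_Y = 15.6² = 243.36.
σ²_D = a²·σ²_Y = 4²·243.36 = 3893.76.
sd(D) = |a|·sd(Y) = |4|·15.6 = 62.4.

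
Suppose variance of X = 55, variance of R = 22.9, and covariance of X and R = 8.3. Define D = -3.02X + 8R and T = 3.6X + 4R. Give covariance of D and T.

By bilinearity, covariance of D and T = ac·variance of X + bd·variance of R + (ad+bc)·covariance of X and R, with a=-3.02, b=8, c=3.6, d=4.
ac·variance of X = (-3.02)·3.6·55 = -597.96
bd·variance of R = 8·4·22.9 = 732.8
(ad+bc)·covariance of X and R = (16.72)·8.3 = 138.776
covariance of D and T = -597.96 + 732.8 + 138.776 = 273.616.

covariance of D and T = 273.616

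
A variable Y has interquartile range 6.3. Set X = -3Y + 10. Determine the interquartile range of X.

Under X = aY + b, IQR(X) = |a|·IQR(Y) = |-3|·6.3 = 18.9 (shifts cancel; spread scales by |a|).

IQR(X) = 18.9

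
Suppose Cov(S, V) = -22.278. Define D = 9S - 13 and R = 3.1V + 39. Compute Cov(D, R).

Cov(D, R) = -621.5562

Cov(D, R) = a·c·Cov(S, V) = 9·3.1·(-22.278) = -621.5562. Additive constants drop out.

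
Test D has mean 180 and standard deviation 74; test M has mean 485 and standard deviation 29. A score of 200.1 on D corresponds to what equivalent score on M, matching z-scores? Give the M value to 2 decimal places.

M = 492.88

z = (200.1 − 180)/74 ≈ 0.2716.
M = 485 + z·29 = 485 + (200.1 − 180)·29/74 ≈ 492.88.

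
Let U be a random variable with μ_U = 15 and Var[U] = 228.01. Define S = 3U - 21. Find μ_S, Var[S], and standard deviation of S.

S = 3U - 21 is linear with a = 3, b = -21.
μ_S = a·μ_U + b = 3·15 + (-21) = 24.
Var[S] = a²·Var[U] = 3²·228.01 = 2052.09 (the additive constant -21 does not affect variance).
standard deviation of U = √228.01 = 15.1.
standard deviation of S = |a|·standard deviation of U = |3|·15.1 = 45.3.

μ_S = 24, Var[S] = 2052.09, standard deviation of S = 45.3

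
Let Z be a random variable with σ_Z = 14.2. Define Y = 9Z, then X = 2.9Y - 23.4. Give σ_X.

σ_X = 370.62

σ_Y = |9|·14.2 = 127.8.
σ_X = |2.9|·127.8 = 370.62.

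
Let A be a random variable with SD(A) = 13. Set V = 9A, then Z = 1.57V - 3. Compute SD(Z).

SD(V) = |9|·13 = 117.
SD(Z) = |1.57|·117 = 183.69.

SD(Z) = 183.69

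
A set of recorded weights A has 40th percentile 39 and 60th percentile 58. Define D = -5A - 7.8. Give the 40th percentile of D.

Since a = -5 < 0 the transformation is decreasing, reversing order: the 40th percentile of D corresponds to the 60th percentile of A.
So P_{40}(D) = a·P_{60}(A) + b = (-5)·58 + (-7.8) = -297.8.

40th percentile of D = -297.8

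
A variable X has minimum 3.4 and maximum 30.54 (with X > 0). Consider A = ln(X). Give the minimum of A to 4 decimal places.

min(A) = 1.2238

ln(X) is increasing on this domain, so min(A) comes from min(X) = 3.4: min(A) = ln(3.4) ≈ 1.2238.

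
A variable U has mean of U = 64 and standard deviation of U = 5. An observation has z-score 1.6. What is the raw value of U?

U = 72

U = mean of U + z·standard deviation of U = 64 + 1.6·5 = 72.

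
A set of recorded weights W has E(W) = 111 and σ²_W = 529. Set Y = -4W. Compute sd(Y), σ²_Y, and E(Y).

Y = -4W is linear with a = -4, b = 0.
sd(W) = √529 = 23.
sd(Y) = |a|·sd(W) = |-4|·23 = 92.
σ²_Y = a²·σ²_W = (-4)²·529 = 8464.
E(Y) = a·E(W) + b = (-4)·111 = -444.

sd(Y) = 92, σ²_Y = 8464, E(Y) = -444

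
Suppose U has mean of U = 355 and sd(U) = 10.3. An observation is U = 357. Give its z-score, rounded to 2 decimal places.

z = 0.19

z = (U − mean of U) / sd(U) = (357 − 355) / 10.3 ≈ 0.19.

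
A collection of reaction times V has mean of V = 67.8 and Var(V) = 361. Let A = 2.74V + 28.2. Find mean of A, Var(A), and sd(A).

mean of A = 213.972, Var(A) = 2710.2436, sd(A) = 52.06

A = 2.74V + 28.2 is linear with a = 2.74, b = 28.2.
mean of A = a·mean of V + b = 2.74·67.8 + 28.2 = 213.972.
Var(A) = a²·Var(V) = 2.74²·361 = 2710.2436 (the additive constant 28.2 does not affect variance).
sd(V) = √361 = 19.
sd(A) = |a|·sd(V) = |2.74|·19 = 52.06.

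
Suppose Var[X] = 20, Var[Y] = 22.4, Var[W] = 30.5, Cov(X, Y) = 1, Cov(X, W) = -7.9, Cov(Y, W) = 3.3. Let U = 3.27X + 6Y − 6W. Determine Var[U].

Var[U] = 2229.894

Var[U] = a²·Var[X] + b²·Var[Y] + c²·Var[W] + 2ab·Cov(X, Y) + 2ac·Cov(X, W) + 2bc·Cov(Y, W), with a = 3.27, b = 6, c = -6.
= 213.858 + 806.4 + 1098 + 39.24 + 309.996 + (-237.6)
= 2229.894.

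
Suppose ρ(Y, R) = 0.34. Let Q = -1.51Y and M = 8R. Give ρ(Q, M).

Linear rescalings preserve |correlation|; the slopes -1.51 and 8 have opposite signs, so the correlation flips sign: ρ(Q, M) = −ρ(Y, R) = -0.34.

ρ(Q, M) = -0.34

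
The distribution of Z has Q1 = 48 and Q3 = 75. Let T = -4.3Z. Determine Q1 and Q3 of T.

a = -4.3 < 0 reverses order: Q1(T) comes from Q3(Z), Q3(T) from Q1(Z).
Q1(T) = (-4.3)·75 = -322.5; Q3(T) = (-4.3)·48 = -206.4.

Q1(T) = -322.5, Q3(T) = -206.4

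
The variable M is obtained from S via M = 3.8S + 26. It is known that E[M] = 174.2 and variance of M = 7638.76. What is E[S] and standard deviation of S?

E[S] = 39, standard deviation of S = 23

From M = 3.8S + 26: E[M] = a·E[S] + b, so E[S] = (E[M] − b)/a = (174.2 − 26)/3.8 = 39.
standard deviation of M = √7638.76 = 87.4.
standard deviation of M = |a|·standard deviation of S, so standard deviation of S = 87.4/|3.8| = 23.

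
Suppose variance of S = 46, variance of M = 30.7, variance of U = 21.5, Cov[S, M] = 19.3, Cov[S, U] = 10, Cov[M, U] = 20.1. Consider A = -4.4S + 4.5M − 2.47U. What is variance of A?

variance of A = a²·variance of S + b²·variance of M + c²·variance of U + 2ab·Cov[S, M] + 2ac·Cov[S, U] + 2bc·Cov[M, U], with a = -4.4, b = 4.5, c = -2.47.
= 890.56 + 621.675 + 131.16935 + (-764.28) + 217.36 + (-446.823)
= 649.66135.

variance of A = 649.66135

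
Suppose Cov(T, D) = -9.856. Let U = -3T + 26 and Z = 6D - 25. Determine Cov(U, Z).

Cov(U, Z) = 177.408

Cov(U, Z) = a·c·Cov(T, D) = (-3)·6·(-9.856) = 177.408. Additive constants drop out.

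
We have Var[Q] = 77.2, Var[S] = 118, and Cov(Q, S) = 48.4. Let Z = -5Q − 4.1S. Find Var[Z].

Var[Z] = a²·Var[Q] + b²·Var[S] + 2ab·Cov(Q, S) with a = -5, b = -4.1.
= (-5)²·77.2 + (-4.1)²·118 + 2·(-5)·(-4.1)·48.4
= 1930 + 1983.58 + 1984.4 = 5897.98.

Var[Z] = 5897.98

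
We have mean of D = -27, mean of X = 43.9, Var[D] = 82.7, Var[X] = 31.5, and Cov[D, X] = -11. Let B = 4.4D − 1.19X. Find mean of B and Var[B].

mean of B = -171.041, Var[B] = 1760.87115

mean of B = 4.4·mean of D + (-1.19)·mean of X = 4.4·(-27) + (-1.19)·43.9 = -171.041.
Var[B] = a²·Var[D] + b²·Var[X] + 2ab·Cov[D, X] with a = 4.4, b = -1.19.
= 4.4²·82.7 + (-1.19)²·31.5 + 2·4.4·(-1.19)·(-11)
= 1601.072 + 44.60715 + 115.192 = 1760.87115.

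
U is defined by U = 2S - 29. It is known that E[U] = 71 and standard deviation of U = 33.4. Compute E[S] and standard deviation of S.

E[S] = 50, standard deviation of S = 16.7

From U = 2S - 29: E[U] = a·E[S] + b, so E[S] = (E[U] − b)/a = (71 − (-29))/2 = 50.
standard deviation of U = |a|·standard deviation of S, so standard deviation of S = 33.4/|2| = 16.7.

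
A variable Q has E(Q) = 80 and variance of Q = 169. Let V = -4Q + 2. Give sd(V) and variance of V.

V = -4Q + 2 is linear with a = -4, b = 2.
sd(Q) = √169 = 13.
sd(V) = |a|·sd(Q) = |-4|·13 = 52.
variance of V = a²·variance of Q = (-4)²·169 = 2704 (the additive constant 2 does not affect variance).

sd(V) = 52, variance of V = 2704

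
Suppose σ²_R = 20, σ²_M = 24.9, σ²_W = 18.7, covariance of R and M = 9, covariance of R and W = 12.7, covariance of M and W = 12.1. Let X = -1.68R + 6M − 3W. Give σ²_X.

σ²_X = 632.124

σ²_X = a²·σ²_R + b²·σ²_M + c²·σ²_W + 2ab·covariance of R and M + 2ac·covariance of R and W + 2bc·covariance of M and W, with a = -1.68, b = 6, c = -3.
= 56.448 + 896.4 + 168.3 + (-181.44) + 128.016 + (-435.6)
= 632.124.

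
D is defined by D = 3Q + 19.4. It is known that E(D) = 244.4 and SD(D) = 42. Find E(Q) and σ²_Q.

From D = 3Q + 19.4: E(D) = a·E(Q) + b, so E(Q) = (E(D) − b)/a = (244.4 − 19.4)/3 = 75.
σ²_D = 42² = 1764.
σ²_D = a²·σ²_Q, so σ²_Q = 1764/3² = 196.

E(Q) = 75, σ²_Q = 196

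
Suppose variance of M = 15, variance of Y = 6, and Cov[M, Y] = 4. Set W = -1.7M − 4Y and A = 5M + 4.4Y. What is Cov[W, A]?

Cov[W, A] = -343.02

By bilinearity, Cov[W, A] = ac·variance of M + bd·variance of Y + (ad+bc)·Cov[M, Y], with a=-1.7, b=-4, c=5, d=4.4.
ac·variance of M = (-1.7)·5·15 = -127.5
bd·variance of Y = (-4)·4.4·6 = -105.6
(ad+bc)·Cov[M, Y] = (-27.48)·4 = -109.92
Cov[W, A] = -127.5 + (-105.6) + (-109.92) = -343.02.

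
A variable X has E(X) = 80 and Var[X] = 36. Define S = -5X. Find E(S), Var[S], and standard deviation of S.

E(S) = -400, Var[S] = 900, standard deviation of S = 30

S = -5X is linear with a = -5, b = 0.
E(S) = a·E(X) + b = (-5)·80 = -400.
Var[S] = a²·Var[X] = (-5)²·36 = 900.
standard deviation of X = √36 = 6.
standard deviation of S = |a|·standard deviation of X = |-5|·6 = 30.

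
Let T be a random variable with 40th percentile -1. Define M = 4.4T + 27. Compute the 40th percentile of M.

Since a = 4.4 > 0 the transformation is increasing, so the 40th percentile of M = a·(P_{40} of T) + b = 4.4·(-1) + 27 = 22.6.

40th percentile of M = 22.6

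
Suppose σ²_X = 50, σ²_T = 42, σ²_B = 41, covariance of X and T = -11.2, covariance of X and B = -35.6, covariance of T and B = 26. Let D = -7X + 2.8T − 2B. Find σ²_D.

σ²_D = 2094.32

σ²_D = a²·σ²_X + b²·σ²_T + c²·σ²_B + 2ab·covariance of X and T + 2ac·covariance of X and B + 2bc·covariance of T and B, with a = -7, b = 2.8, c = -2.
= 2450 + 329.28 + 164 + 439.04 + (-996.8) + (-291.2)
= 2094.32.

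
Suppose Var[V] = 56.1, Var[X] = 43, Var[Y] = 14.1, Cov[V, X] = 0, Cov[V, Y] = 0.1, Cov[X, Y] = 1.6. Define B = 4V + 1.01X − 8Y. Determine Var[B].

Var[B] = 1811.6083

Var[B] = a²·Var[V] + b²·Var[X] + c²·Var[Y] + 2ab·Cov[V, X] + 2ac·Cov[V, Y] + 2bc·Cov[X, Y], with a = 4, b = 1.01, c = -8.
= 897.6 + 43.8643 + 902.4 + 0 + (-6.4) + (-25.856)
= 1811.6083.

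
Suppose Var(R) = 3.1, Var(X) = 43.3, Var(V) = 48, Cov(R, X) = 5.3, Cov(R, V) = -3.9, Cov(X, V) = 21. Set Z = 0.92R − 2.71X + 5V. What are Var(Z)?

Var(Z) = 889.21545

Var(Z) = a²·Var(R) + b²·Var(X) + c²·Var(V) + 2ab·Cov(R, X) + 2ac·Cov(R, V) + 2bc·Cov(X, V), with a = 0.92, b = -2.71, c = 5.
= 2.62384 + 317.99953 + 1200 + (-26.42792) + (-35.88) + (-569.1)
= 889.21545.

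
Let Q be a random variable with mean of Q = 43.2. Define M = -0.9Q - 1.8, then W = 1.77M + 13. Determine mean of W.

mean of M = (-0.9)·43.2 + (-1.8) = -40.68.
mean of W = 1.77·(-40.68) + 13 = -59.0036.

mean of W = -59.0036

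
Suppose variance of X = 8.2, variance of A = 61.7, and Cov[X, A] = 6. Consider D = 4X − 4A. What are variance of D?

variance of D = a²·variance of X + b²·variance of A + 2ab·Cov[X, A] with a = 4, b = -4.
= 4²·8.2 + (-4)²·61.7 + 2·4·(-4)·6
= 131.2 + 987.2 + (-192) = 926.4.

variance of D = 926.4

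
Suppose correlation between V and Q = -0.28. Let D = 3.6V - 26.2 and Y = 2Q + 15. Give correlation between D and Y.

Linear rescalings preserve correlation up to sign; here the slopes 3.6 and 2 have the same sign, so correlation between D and Y = correlation between V and Q = -0.28.

correlation between D and Y = -0.28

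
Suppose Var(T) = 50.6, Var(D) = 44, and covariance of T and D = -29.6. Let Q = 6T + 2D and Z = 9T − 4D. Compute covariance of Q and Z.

By bilinearity, covariance of Q and Z = ac·Var(T) + bd·Var(D) + (ad+bc)·covariance of T and D, with a=6, b=2, c=9, d=-4.
ac·Var(T) = 6·9·50.6 = 2732.4
bd·Var(D) = 2·(-4)·44 = -352
(ad+bc)·covariance of T and D = (-6)·(-29.6) = 177.6
covariance of Q and Z = 2732.4 + (-352) + 177.6 = 2558.

covariance of Q and Z = 2558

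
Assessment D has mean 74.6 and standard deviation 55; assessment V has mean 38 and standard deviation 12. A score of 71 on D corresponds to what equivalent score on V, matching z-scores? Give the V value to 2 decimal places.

V = 37.21

z = (71 − 74.6)/55 ≈ -0.0655.
V = 38 + z·12 = 38 + (71 − 74.6)·12/55 ≈ 37.21.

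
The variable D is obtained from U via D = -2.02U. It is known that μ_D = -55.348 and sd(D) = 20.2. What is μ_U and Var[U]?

μ_U = 27.4, Var[U] = 100

From D = -2.02U: μ_D = a·μ_U + b, so μ_U = (μ_D − b)/a = (-55.348 − 0)/(-2.02) = 27.4.
Var[D] = 20.2² = 408.04.
Var[D] = a²·Var[U], so Var[U] = 408.04/(-2.02)² = 100.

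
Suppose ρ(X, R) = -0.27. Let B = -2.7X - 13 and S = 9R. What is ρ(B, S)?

ρ(B, S) = 0.27

Linear rescalings preserve |correlation|; the slopes -2.7 and 9 have opposite signs, so the correlation flips sign: ρ(B, S) = −ρ(X, R) = 0.27.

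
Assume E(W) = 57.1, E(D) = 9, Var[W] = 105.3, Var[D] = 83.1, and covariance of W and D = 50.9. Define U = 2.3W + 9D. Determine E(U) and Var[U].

E(U) = 2.3·E(W) + 9·E(D) = 2.3·57.1 + 9·9 = 212.33.
Var[U] = a²·Var[W] + b²·Var[D] + 2ab·covariance of W and D with a = 2.3, b = 9.
= 2.3²·105.3 + 9²·83.1 + 2·2.3·9·50.9
= 557.037 + 6731.1 + 2107.26 = 9395.397.

E(U) = 212.33, Var[U] = 9395.397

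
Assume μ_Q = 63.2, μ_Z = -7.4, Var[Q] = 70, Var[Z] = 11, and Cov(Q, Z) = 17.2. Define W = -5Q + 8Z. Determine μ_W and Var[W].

μ_W = -375.2, Var[W] = 1078

μ_W = (-5)·μ_Q + 8·μ_Z = (-5)·63.2 + 8·(-7.4) = -375.2.
Var[W] = a²·Var[Q] + b²·Var[Z] + 2ab·Cov(Q, Z) with a = -5, b = 8.
= (-5)²·70 + 8²·11 + 2·(-5)·8·17.2
= 1750 + 704 + (-1376) = 1078.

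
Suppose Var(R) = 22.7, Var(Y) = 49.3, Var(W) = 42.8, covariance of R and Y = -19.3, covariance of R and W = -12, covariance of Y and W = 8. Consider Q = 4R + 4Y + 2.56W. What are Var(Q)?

Var(Q) = a²·Var(R) + b²·Var(Y) + c²·Var(W) + 2ab·covariance of R and Y + 2ac·covariance of R and W + 2bc·covariance of Y and W, with a = 4, b = 4, c = 2.56.
= 363.2 + 788.8 + 280.49408 + (-617.6) + (-245.76) + 163.84
= 732.97408.

Var(Q) = 732.97408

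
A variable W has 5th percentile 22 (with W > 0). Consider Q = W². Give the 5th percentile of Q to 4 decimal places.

5th percentile of Q = 484

W² is increasing, so P_{5}(Q) = g(P_{5}(W)) = 484.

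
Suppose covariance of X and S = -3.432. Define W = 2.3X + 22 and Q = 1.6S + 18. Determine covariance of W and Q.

covariance of W and Q = a·c·covariance of X and S = 2.3·1.6·(-3.432) = -12.62976. Additive constants drop out.

covariance of W and Q = -12.62976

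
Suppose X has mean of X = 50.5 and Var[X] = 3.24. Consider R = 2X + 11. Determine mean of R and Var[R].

R = 2X + 11 is linear with a = 2, b = 11.
mean of R = a·mean of X + b = 2·50.5 + 11 = 112.
Var[R] = a²·Var[X] = 2²·3.24 = 12.96 (the additive constant 11 does not affect variance).

mean of R = 112, Var[R] = 12.96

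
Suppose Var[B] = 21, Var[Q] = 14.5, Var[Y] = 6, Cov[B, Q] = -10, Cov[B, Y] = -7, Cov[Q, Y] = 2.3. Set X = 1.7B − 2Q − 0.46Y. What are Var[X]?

Var[X] = a²·Var[B] + b²·Var[Q] + c²·Var[Y] + 2ab·Cov[B, Q] + 2ac·Cov[B, Y] + 2bc·Cov[Q, Y], with a = 1.7, b = -2, c = -0.46.
= 60.69 + 58 + 1.2696 + 68 + 10.948 + 4.232
= 203.1396.

Var[X] = 203.1396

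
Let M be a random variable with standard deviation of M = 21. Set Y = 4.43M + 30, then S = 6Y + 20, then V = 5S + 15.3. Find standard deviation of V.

standard deviation of V = 2790.9

standard deviation of Y = |4.43|·21 = 93.03.
standard deviation of S = |6|·93.03 = 558.18.
standard deviation of V = |5|·558.18 = 2790.9.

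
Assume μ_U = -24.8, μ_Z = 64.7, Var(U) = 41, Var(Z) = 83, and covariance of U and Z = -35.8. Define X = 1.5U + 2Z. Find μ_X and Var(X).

μ_X = 92.2, Var(X) = 209.45

μ_X = 1.5·μ_U + 2·μ_Z = 1.5·(-24.8) + 2·64.7 = 92.2.
Var(X) = a²·Var(U) + b²·Var(Z) + 2ab·covariance of U and Z with a = 1.5, b = 2.
= 1.5²·41 + 2²·83 + 2·1.5·2·(-35.8)
= 92.25 + 332 + (-214.8) = 209.45.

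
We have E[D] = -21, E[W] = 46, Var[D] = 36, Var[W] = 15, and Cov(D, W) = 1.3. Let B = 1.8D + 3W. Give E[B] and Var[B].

E[B] = 100.2, Var[B] = 265.68

E[B] = 1.8·E[D] + 3·E[W] = 1.8·(-21) + 3·46 = 100.2.
Var[B] = a²·Var[D] + b²·Var[W] + 2ab·Cov(D, W) with a = 1.8, b = 3.
= 1.8²·36 + 3²·15 + 2·1.8·3·1.3
= 116.64 + 135 + 14.04 = 265.68.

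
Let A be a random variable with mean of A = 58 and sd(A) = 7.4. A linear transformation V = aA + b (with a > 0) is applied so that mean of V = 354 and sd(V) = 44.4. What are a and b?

sd(V) = a·sd(A) (a > 0), so a = 44.4/7.4 = 6.
mean of V = a·mean of A + b, so b = 354 − 6·58 = 6.

a = 6, b = 6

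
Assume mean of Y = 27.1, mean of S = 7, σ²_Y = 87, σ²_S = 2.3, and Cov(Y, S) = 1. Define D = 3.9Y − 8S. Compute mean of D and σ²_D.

mean of D = 3.9·mean of Y + (-8)·mean of S = 3.9·27.1 + (-8)·7 = 49.69.
σ²_D = a²·σ²_Y + b²·σ²_S + 2ab·Cov(Y, S) with a = 3.9, b = -8.
= 3.9²·87 + (-8)²·2.3 + 2·3.9·(-8)·1
= 1323.27 + 147.2 + (-62.4) = 1408.07.

mean of D = 49.69, σ²_D = 1408.07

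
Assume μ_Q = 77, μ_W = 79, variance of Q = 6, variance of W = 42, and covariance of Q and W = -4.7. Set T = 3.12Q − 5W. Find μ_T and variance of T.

μ_T = 3.12·μ_Q + (-5)·μ_W = 3.12·77 + (-5)·79 = -154.76.
variance of T = a²·variance of Q + b²·variance of W + 2ab·covariance of Q and W with a = 3.12, b = -5.
= 3.12²·6 + (-5)²·42 + 2·3.12·(-5)·(-4.7)
= 58.4064 + 1050 + 146.64 = 1255.0464.

μ_T = -154.76, variance of T = 1255.0464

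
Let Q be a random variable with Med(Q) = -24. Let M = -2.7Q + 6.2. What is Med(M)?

Med(M) = 71

A linear map preserves order up to sign, so Med(M) = a·Med(Q) + b = (-2.7)·(-24) + 6.2 = 71.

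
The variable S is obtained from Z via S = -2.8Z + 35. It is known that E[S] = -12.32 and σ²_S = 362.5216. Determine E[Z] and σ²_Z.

E[Z] = 16.9, σ²_Z = 46.24

From S = -2.8Z + 35: E[S] = a·E[Z] + b, so E[Z] = (E[S] − b)/a = (-12.32 − 35)/(-2.8) = 16.9.
σ²_S = a²·σ²_Z, so σ²_Z = 362.5216/(-2.8)² = 46.24.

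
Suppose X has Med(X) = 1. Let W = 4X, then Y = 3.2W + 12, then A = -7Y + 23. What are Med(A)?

Med(A) = -150.6

Med(W) = 4·1 = 4.
Med(Y) = 3.2·4 + 12 = 24.8.
Med(A) = (-7)·24.8 + 23 = -150.6.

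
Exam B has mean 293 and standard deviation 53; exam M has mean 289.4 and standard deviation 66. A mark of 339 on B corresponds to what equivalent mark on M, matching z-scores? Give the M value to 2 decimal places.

z = (339 − 293)/53 ≈ 0.8679.
M = 289.4 + z·66 = 289.4 + (339 − 293)·66/53 ≈ 346.68.

M = 346.68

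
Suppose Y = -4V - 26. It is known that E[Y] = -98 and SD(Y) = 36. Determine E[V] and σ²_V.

E[V] = 18, σ²_V = 81

From Y = -4V - 26: E[Y] = a·E[V] + b, so E[V] = (E[Y] − b)/a = (-98 − (-26))/(-4) = 18.
σ²_Y = 36² = 1296.
σ²_Y = a²·σ²_V, so σ²_V = 1296/(-4)² = 81.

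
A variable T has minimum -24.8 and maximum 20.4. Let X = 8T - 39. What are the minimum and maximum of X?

a = 8 > 0, so min(X) = a·min(T)+b = 8·(-24.8) + (-39) = -237.4 and max(X) = 8·20.4 + (-39) = 124.2.

min(X) = -237.4, max(X) = 124.2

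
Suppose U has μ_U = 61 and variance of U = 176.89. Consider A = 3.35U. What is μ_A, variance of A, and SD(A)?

μ_A = 204.35, variance of A = 1985.148025, SD(A) = 44.555

A = 3.35U is linear with a = 3.35, b = 0.
μ_A = a·μ_U + b = 3.35·61 = 204.35.
variance of A = a²·variance of U = 3.35²·176.89 = 1985.148025.
SD(U) = √176.89 = 13.3.
SD(A) = |a|·SD(U) = |3.35|·13.3 = 44.555.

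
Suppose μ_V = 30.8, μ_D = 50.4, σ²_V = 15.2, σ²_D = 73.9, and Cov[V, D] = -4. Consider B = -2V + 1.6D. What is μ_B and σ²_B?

μ_B = 19.04, σ²_B = 275.584

μ_B = (-2)·μ_V + 1.6·μ_D = (-2)·30.8 + 1.6·50.4 = 19.04.
σ²_B = a²·σ²_V + b²·σ²_D + 2ab·Cov[V, D] with a = -2, b = 1.6.
= (-2)²·15.2 + 1.6²·73.9 + 2·(-2)·1.6·(-4)
= 60.8 + 189.184 + 25.6 = 275.584.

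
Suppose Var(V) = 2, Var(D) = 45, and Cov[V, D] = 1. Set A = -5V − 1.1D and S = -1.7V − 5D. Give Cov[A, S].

By bilinearity, Cov[A, S] = ac·Var(V) + bd·Var(D) + (ad+bc)·Cov[V, D], with a=-5, b=-1.1, c=-1.7, d=-5.
ac·Var(V) = (-5)·(-1.7)·2 = 17
bd·Var(D) = (-1.1)·(-5)·45 = 247.5
(ad+bc)·Cov[V, D] = (26.87)·1 = 26.87
Cov[A, S] = 17 + 247.5 + 26.87 = 291.37.

Cov[A, S] = 291.37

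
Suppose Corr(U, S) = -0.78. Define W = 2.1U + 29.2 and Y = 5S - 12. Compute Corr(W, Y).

Linear rescalings preserve correlation up to sign; here the slopes 2.1 and 5 have the same sign, so Corr(W, Y) = Corr(U, S) = -0.78.

Corr(W, Y) = -0.78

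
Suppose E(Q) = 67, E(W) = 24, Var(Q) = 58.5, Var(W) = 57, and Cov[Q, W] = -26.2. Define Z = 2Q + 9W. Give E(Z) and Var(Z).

E(Z) = 2·E(Q) + 9·E(W) = 2·67 + 9·24 = 350.
Var(Z) = a²·Var(Q) + b²·Var(W) + 2ab·Cov[Q, W] with a = 2, b = 9.
= 2²·58.5 + 9²·57 + 2·2·9·(-26.2)
= 234 + 4617 + (-943.2) = 3907.8.

E(Z) = 350, Var(Z) = 3907.8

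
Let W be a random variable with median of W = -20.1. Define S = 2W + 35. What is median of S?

A linear map preserves order up to sign, so median of S = a·median of W + b = 2·(-20.1) + 35 = -5.2.

median of S = -5.2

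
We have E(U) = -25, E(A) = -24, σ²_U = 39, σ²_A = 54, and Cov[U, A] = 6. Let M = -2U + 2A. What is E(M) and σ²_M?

E(M) = (-2)·E(U) + 2·E(A) = (-2)·(-25) + 2·(-24) = 2.
σ²_M = a²·σ²_U + b²·σ²_A + 2ab·Cov[U, A] with a = -2, b = 2.
= (-2)²·39 + 2²·54 + 2·(-2)·2·6
= 156 + 216 + (-48) = 324.

E(M) = 2, σ²_M = 324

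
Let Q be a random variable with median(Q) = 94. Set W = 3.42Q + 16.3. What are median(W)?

A linear map preserves order up to sign, so median(W) = a·median(Q) + b = 3.42·94 + 16.3 = 337.78.

median(W) = 337.78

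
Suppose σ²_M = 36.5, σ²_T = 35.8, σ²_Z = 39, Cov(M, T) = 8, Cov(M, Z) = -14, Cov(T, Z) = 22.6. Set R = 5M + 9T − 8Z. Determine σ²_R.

σ²_R = 4893.9

σ²_R = a²·σ²_M + b²·σ²_T + c²·σ²_Z + 2ab·Cov(M, T) + 2ac·Cov(M, Z) + 2bc·Cov(T, Z), with a = 5, b = 9, c = -8.
= 912.5 + 2899.8 + 2496 + 720 + 1120 + (-3254.4)
= 4893.9.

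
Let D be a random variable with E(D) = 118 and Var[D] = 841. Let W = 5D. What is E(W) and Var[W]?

E(W) = 590, Var[W] = 21025

W = 5D is linear with a = 5, b = 0.
E(W) = a·E(D) + b = 5·118 = 590.
Var[W] = a²·Var[D] = 5²·841 = 21025.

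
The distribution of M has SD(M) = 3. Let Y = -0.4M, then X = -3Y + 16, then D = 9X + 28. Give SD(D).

SD(D) = 32.4

SD(Y) = |-0.4|·3 = 1.2.
SD(X) = |-3|·1.2 = 3.6.
SD(D) = |9|·3.6 = 32.4.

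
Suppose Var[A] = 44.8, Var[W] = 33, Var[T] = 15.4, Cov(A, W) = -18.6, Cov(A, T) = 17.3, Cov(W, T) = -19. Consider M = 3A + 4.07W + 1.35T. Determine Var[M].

Var[M] = a²·Var[A] + b²·Var[W] + c²·Var[T] + 2ab·Cov(A, W) + 2ac·Cov(A, T) + 2bc·Cov(W, T), with a = 3, b = 4.07, c = 1.35.
= 403.2 + 546.6417 + 28.0665 + (-454.212) + 140.13 + (-208.791)
= 455.0352.

Var[M] = 455.0352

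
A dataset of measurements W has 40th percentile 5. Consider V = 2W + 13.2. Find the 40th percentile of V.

Since a = 2 > 0 the transformation is increasing, so the 40th percentile of V = a·(P_{40} of W) + b = 2·5 + 13.2 = 23.2.

40th percentile of V = 23.2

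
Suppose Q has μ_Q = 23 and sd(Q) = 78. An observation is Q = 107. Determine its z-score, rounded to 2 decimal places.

z = (Q − μ_Q) / sd(Q) = (107 − 23) / 78 ≈ 1.08.

z = 1.08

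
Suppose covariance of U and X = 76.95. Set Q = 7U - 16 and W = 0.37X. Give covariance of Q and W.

covariance of Q and W = a·c·covariance of U and X = 7·0.37·76.95 = 199.3005. Additive constants drop out.

covariance of Q and W = 199.3005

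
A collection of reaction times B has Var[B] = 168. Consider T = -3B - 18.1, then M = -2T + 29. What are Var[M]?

Var[M] = 6048

Var[T] = (-3)²·168 = 1512.
Var[M] = (-2)²·1512 = 6048.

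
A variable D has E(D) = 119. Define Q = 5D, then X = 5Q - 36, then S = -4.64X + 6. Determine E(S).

E(Q) = 5·119 = 595.
E(X) = 5·595 + (-36) = 2939.
E(S) = (-4.64)·2939 + 6 = -13630.96.

E(S) = -13630.96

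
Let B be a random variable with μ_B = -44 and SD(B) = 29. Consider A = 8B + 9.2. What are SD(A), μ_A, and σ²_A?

A = 8B + 9.2 is linear with a = 8, b = 9.2.
SD(A) = |a|·SD(B) = |8|·29 = 232.
μ_A = a·μ_B + b = 8·(-44) + 9.2 = -342.8.
σ²_B = 29² = 841.
σ²_A = a²·σ²_B = 8²·841 = 53824 (the additive constant 9.2 does not affect variance).

SD(A) = 232, μ_A = -342.8, σ²_A = 53824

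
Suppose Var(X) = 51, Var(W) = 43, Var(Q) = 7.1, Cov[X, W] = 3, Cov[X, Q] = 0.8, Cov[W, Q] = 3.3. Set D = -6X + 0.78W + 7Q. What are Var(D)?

Var(D) = a²·Var(X) + b²·Var(W) + c²·Var(Q) + 2ab·Cov[X, W] + 2ac·Cov[X, Q] + 2bc·Cov[W, Q], with a = -6, b = 0.78, c = 7.
= 1836 + 26.1612 + 347.9 + (-28.08) + (-67.2) + 36.036
= 2150.8172.

Var(D) = 2150.8172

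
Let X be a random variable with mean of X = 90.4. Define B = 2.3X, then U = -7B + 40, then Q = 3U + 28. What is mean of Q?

mean of B = 2.3·90.4 = 207.92.
mean of U = (-7)·207.92 + 40 = -1415.44.
mean of Q = 3·(-1415.44) + 28 = -4218.32.

mean of Q = -4218.32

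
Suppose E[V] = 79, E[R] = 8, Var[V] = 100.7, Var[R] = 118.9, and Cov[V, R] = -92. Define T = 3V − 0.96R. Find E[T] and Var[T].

E[T] = 3·E[V] + (-0.96)·E[R] = 3·79 + (-0.96)·8 = 229.32.
Var[T] = a²·Var[V] + b²·Var[R] + 2ab·Cov[V, R] with a = 3, b = -0.96.
= 3²·100.7 + (-0.96)²·118.9 + 2·3·(-0.96)·(-92)
= 906.3 + 109.57824 + 529.92 = 1545.79824.

E[T] = 229.32, Var[T] = 1545.79824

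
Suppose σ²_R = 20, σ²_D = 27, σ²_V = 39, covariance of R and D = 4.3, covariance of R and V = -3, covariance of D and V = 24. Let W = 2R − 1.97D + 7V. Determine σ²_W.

σ²_W = a²·σ²_R + b²·σ²_D + c²·σ²_V + 2ab·covariance of R and D + 2ac·covariance of R and V + 2bc·covariance of D and V, with a = 2, b = -1.97, c = 7.
= 80 + 104.7843 + 1911 + (-33.884) + (-84) + (-661.92)
= 1315.9803.

σ²_W = 1315.9803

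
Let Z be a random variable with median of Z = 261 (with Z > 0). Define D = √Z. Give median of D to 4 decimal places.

median of D = 16.1555

√Z is monotone on this domain, so median of D = √(261) ≈ 16.1555.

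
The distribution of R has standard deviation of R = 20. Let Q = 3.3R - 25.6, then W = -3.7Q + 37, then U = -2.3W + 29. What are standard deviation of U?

standard deviation of U = 561.66

standard deviation of Q = |3.3|·20 = 66.
standard deviation of W = |-3.7|·66 = 244.2.
standard deviation of U = |-2.3|·244.2 = 561.66.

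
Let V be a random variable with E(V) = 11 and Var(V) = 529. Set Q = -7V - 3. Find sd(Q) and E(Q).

Q = -7V - 3 is linear with a = -7, b = -3.
sd(V) = √529 = 23.
sd(Q) = |a|·sd(V) = |-7|·23 = 161.
E(Q) = a·E(V) + b = (-7)·11 + (-3) = -80.

sd(Q) = 161, E(Q) = -80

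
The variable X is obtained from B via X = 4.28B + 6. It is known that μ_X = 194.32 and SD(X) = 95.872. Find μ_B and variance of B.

μ_B = 44, variance of B = 501.76

From X = 4.28B + 6: μ_X = a·μ_B + b, so μ_B = (μ_X − b)/a = (194.32 − 6)/4.28 = 44.
variance of X = 95.872² = 9191.440384.
variance of X = a²·variance of B, so variance of B = 9191.440384/4.28² = 501.76.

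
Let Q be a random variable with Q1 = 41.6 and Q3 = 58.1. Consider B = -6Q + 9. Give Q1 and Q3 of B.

Q1(B) = -339.6, Q3(B) = -240.6

a = -6 < 0 reverses order: Q1(B) comes from Q3(Q), Q3(B) from Q1(Q).
Q1(B) = (-6)·58.1 + 9 = -339.6; Q3(B) = (-6)·41.6 + 9 = -240.6.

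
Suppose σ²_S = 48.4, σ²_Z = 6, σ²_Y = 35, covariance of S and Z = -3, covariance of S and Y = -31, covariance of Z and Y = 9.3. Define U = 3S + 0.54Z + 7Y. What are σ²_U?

σ²_U = a²·σ²_S + b²·σ²_Z + c²·σ²_Y + 2ab·covariance of S and Z + 2ac·covariance of S and Y + 2bc·covariance of Z and Y, with a = 3, b = 0.54, c = 7.
= 435.6 + 1.7496 + 1715 + (-9.72) + (-1302) + 70.308
= 910.9376.

σ²_U = 910.9376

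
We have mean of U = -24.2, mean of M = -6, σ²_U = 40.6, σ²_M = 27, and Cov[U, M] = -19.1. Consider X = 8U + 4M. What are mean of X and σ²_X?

mean of X = 8·mean of U + 4·mean of M = 8·(-24.2) + 4·(-6) = -217.6.
σ²_X = a²·σ²_U + b²·σ²_M + 2ab·Cov[U, M] with a = 8, b = 4.
= 8²·40.6 + 4²·27 + 2·8·4·(-19.1)
= 2598.4 + 432 + (-1222.4) = 1808.

mean of X = -217.6, σ²_X = 1808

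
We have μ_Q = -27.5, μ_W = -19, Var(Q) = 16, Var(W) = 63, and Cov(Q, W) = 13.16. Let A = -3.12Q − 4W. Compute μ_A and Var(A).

μ_A = 161.8, Var(A) = 1492.224

μ_A = (-3.12)·μ_Q + (-4)·μ_W = (-3.12)·(-27.5) + (-4)·(-19) = 161.8.
Var(A) = a²·Var(Q) + b²·Var(W) + 2ab·Cov(Q, W) with a = -3.12, b = -4.
= (-3.12)²·16 + (-4)²·63 + 2·(-3.12)·(-4)·13.16
= 155.7504 + 1008 + 328.4736 = 1492.224.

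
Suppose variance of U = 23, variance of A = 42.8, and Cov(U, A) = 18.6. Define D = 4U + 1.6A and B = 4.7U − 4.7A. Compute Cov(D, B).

Cov(D, B) = -99.264

By bilinearity, Cov(D, B) = ac·variance of U + bd·variance of A + (ad+bc)·Cov(U, A), with a=4, b=1.6, c=4.7, d=-4.7.
ac·variance of U = 4·4.7·23 = 432.4
bd·variance of A = 1.6·(-4.7)·42.8 = -321.856
(ad+bc)·Cov(U, A) = (-11.28)·18.6 = -209.808
Cov(D, B) = 432.4 + (-321.856) + (-209.808) = -99.264.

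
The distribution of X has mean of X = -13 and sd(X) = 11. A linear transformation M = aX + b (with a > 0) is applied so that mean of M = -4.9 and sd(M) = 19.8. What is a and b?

a = 1.8, b = 18.5

sd(M) = a·sd(X) (a > 0), so a = 19.8/11 = 1.8.
mean of M = a·mean of X + b, so b = -4.9 − 1.8·(-13) = 18.5.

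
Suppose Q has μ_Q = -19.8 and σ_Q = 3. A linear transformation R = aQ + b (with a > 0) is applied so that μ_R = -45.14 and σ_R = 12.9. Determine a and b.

a = 4.3, b = 40

σ_R = a·σ_Q (a > 0), so a = 12.9/3 = 4.3.
μ_R = a·μ_Q + b, so b = -45.14 − 4.3·(-19.8) = 40.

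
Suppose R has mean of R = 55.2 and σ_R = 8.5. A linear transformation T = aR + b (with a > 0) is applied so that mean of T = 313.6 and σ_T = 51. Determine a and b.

a = 6, b = -17.6

σ_T = a·σ_R (a > 0), so a = 51/8.5 = 6.
mean of T = a·mean of R + b, so b = 313.6 − 6·55.2 = -17.6.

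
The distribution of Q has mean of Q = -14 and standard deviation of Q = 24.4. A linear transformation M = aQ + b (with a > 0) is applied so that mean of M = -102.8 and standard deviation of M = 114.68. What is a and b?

standard deviation of M = a·standard deviation of Q (a > 0), so a = 114.68/24.4 = 4.7.
mean of M = a·mean of Q + b, so b = -102.8 − 4.7·(-14) = -37.

a = 4.7, b = -37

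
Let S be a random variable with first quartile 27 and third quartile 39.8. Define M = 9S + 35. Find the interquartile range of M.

IQR(M) = 115.2

IQR of S = Q3 − Q1 = 39.8 − 27 = 12.8.
Under M = aS + b, IQR(M) = |a|·IQR(S) = |9|·12.8 = 115.2 (shifts cancel; spread scales by |a|).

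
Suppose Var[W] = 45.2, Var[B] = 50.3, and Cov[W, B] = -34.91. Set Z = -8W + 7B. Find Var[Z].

Var[Z] = a²·Var[W] + b²·Var[B] + 2ab·Cov[W, B] with a = -8, b = 7.
= (-8)²·45.2 + 7²·50.3 + 2·(-8)·7·(-34.91)
= 2892.8 + 2464.7 + 3909.92 = 9267.42.

Var[Z] = 9267.42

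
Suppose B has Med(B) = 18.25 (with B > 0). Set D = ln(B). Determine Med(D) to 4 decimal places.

Med(D) = 2.9042

ln(B) is monotone on this domain, so Med(D) = ln(18.25) ≈ 2.9042.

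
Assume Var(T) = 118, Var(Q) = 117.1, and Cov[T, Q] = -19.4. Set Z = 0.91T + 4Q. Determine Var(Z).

Var(Z) = 1830.0838

Var(Z) = a²·Var(T) + b²·Var(Q) + 2ab·Cov[T, Q] with a = 0.91, b = 4.
= 0.91²·118 + 4²·117.1 + 2·0.91·4·(-19.4)
= 97.7158 + 1873.6 + (-141.232) = 1830.0838.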